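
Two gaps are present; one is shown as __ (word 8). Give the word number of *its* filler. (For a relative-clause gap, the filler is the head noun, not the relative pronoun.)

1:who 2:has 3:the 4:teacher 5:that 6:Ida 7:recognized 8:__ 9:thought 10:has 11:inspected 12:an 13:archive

The marked gap is inside the relative clause, the direct object of "recognized".
Its filler is the head noun "teacher" (via "that"), at word 4.
(The other dependency links word 1 to a gap after word 9.)

4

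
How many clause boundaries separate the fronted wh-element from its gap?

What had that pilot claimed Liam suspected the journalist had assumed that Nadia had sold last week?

3

"what" is extracted from the object of "sold".
Boundaries crossed, outermost first: [Ø], [Ø], [that] — 3 in total.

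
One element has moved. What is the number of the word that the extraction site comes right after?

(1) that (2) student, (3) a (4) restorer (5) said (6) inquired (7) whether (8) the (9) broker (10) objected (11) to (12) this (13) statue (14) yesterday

5

The displaced element is "that student" (word 2).
It is linked across 1 clause boundary (Ø).
It functions as the subject of "inquired", so the gap sits immediately after word 5 ("said").
Base order: A restorer said that that student inquired whether the broker objected to this statue yesterday.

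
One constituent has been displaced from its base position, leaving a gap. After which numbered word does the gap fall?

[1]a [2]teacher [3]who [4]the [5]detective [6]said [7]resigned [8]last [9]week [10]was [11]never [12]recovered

6

The displaced element is "a teacher" (word 2).
It is linked across 1 clause boundary (Ø).
It functions as the subject of "resigned", so the gap sits immediately after word 6 ("said").
Base order: The detective said a teacher resigned last week.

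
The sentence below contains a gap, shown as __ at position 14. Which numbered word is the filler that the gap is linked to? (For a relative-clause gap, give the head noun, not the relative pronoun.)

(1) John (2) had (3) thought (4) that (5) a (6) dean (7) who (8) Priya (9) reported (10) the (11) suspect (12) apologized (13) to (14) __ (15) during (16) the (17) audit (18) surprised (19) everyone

6

The gap at 14 is the prepositional object of "apologized", inside a relative clause.
The relative pronoun is "who" (word 7); it is bound by the head noun immediately before it.
Its filler is the head noun "dean", at word 6.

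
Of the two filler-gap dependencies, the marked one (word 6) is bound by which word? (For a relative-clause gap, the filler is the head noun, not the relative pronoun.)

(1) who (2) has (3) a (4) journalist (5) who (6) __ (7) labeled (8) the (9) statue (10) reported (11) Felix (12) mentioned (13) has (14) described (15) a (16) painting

The marked gap is inside the relative clause, the subject of "labeled".
Its filler is the head noun "journalist" (via "who"), at word 4.
(The other dependency links word 1 to a gap after word 12.)

4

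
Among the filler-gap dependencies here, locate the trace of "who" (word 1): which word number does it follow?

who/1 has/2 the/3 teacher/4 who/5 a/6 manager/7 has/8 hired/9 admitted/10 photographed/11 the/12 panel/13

The displaced element is "who" (word 1).
It is linked across 1 clause boundary (Ø).
It functions as the subject of "photographed", so the gap sits immediately after word 10 ("admitted").
Base order: The teacher who a manager has hired has admitted that who photographed the panel.

10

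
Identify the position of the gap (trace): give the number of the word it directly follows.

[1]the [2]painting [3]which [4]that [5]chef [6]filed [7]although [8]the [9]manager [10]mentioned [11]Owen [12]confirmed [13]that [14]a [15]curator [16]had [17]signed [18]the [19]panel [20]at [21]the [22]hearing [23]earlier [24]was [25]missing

6

The displaced element is "the painting" (word 2).
It functions as the direct object of "filed", so the gap sits immediately after word 6 ("filed").
Base order: That chef filed the painting although the manager mentioned Owen confirmed that a curator had signed the panel at the hearing earlier.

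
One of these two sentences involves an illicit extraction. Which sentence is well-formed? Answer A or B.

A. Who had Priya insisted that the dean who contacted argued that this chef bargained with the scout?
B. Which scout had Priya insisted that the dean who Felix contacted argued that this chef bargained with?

In A, the wh-phrase is extracted from inside a complex-NP island (relative clause) (introduced by "who"), which blocks movement.
In B, the extraction path crosses only that-complement boundaries, which are transparent.
So B is grammatical.

B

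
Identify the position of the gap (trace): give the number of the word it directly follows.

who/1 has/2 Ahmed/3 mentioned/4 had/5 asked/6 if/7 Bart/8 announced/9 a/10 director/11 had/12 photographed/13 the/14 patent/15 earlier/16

The displaced element is "who" (word 1).
It is linked across 1 clause boundary (Ø).
It functions as the subject of "asked", so the gap sits immediately after word 4 ("mentioned").
Base order: Ahmed has mentioned that who had asked if Bart announced a director had photographed the patent earlier.

4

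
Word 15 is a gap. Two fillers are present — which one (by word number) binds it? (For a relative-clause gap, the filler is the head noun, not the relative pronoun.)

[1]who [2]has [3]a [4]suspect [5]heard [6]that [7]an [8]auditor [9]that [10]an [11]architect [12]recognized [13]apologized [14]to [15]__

1

The marked gap is the object of the preposition "to" of "apologized".
Its filler is the fronted wh-phrase "who", at word 1.
(The other dependency links word 8 to a gap after word 12.)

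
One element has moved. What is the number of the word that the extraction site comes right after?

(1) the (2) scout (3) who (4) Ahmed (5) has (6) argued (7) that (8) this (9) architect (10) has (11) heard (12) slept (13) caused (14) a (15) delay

11

The displaced element is "the scout" (word 2).
It is linked across 2 clause boundaries (that → Ø).
It functions as the subject of "slept", so the gap sits immediately after word 11 ("heard").
Base order: Ahmed has argued that this architect has heard that the scout slept.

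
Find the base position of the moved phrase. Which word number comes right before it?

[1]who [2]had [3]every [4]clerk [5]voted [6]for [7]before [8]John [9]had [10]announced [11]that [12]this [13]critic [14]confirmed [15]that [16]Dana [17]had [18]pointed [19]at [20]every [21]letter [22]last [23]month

6

The displaced element is "who" (word 1).
It functions as the object of the preposition "for" of "voted", so the gap sits immediately after word 6 ("for").
Base order: Every clerk had voted for who before John had announced that this critic confirmed that Dana had pointed at every letter last month.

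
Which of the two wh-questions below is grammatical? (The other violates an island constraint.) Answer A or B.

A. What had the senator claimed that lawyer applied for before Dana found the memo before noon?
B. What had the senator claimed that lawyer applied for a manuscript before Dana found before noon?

In B, the wh-phrase is extracted from inside an adjunct island (introduced by "before"), which blocks movement.
In A, the extraction path crosses only that-complement boundaries, which are transparent.
So A is grammatical.

A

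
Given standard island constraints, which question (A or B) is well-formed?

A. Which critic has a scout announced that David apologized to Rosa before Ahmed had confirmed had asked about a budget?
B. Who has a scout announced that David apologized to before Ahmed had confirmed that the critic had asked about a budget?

In A, the wh-phrase is extracted from inside an adjunct island (introduced by "before"), which blocks movement.
In B, the extraction path crosses only that-complement boundaries, which are transparent.
So B is grammatical.

B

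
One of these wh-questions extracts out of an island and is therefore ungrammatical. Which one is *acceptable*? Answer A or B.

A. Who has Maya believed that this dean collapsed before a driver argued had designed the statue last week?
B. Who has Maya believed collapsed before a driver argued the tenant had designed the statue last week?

In A, the wh-phrase is extracted from inside an adjunct island (introduced by "before"), which blocks movement.
In B, the extraction path crosses only that-complement boundaries, which are transparent.
So B is grammatical.

B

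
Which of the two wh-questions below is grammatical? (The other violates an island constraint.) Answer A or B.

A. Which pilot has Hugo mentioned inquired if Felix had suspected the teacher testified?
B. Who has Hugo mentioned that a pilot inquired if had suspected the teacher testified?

In B, the wh-phrase is extracted from inside a wh-island (introduced by "if"), which blocks movement.
In A, the extraction path crosses only that-complement boundaries, which are transparent.
So A is grammatical.

A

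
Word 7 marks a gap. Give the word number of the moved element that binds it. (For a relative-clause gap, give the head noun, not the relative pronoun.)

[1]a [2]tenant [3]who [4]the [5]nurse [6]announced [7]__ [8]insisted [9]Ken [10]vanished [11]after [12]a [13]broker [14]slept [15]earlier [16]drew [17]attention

The gap at 7 is the subject of "insisted", inside a relative clause.
The relative pronoun is "who" (word 3); it is bound by the head noun immediately before it.
Its filler is the head noun "tenant", at word 2.

2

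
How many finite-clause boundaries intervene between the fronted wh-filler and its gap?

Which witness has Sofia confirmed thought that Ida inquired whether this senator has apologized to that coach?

"which witness" is extracted from the subject of "thought".
Boundaries crossed, outermost first: [Ø] — 1 in total.

1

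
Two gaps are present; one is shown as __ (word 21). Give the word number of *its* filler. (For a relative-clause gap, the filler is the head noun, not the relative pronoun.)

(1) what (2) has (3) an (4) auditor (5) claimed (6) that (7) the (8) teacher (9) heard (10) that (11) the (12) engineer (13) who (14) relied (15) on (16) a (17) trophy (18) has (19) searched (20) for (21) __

The marked gap is the object of the preposition "for" of "searched".
Its filler is the fronted wh-phrase "what", at word 1.
(The other dependency links word 12 to a gap after word 13.)

1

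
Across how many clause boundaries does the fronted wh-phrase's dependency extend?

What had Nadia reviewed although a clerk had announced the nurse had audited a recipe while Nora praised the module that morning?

"what" originates inside the matrix clause — no clause boundary is crossed.

0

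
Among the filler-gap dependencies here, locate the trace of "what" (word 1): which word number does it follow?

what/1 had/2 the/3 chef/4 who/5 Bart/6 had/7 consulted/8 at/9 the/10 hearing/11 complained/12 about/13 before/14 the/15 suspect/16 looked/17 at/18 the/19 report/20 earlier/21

13

The displaced element is "what" (word 1).
It functions as the object of the preposition "about" of "complained", so the gap sits immediately after word 13 ("about").
Base order: The chef who Bart had consulted at the hearing had complained about what before the suspect looked at the report earlier.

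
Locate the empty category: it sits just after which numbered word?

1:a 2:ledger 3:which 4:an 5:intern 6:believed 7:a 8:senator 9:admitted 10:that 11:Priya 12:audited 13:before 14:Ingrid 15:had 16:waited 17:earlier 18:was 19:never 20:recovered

The displaced element is "a ledger" (word 2).
It is linked across 2 clause boundaries (Ø → that).
It functions as the direct object of "audited", so the gap sits immediately after word 12 ("audited").
Base order: An intern believed a senator admitted that Priya audited a ledger before Ingrid had waited earlier.

12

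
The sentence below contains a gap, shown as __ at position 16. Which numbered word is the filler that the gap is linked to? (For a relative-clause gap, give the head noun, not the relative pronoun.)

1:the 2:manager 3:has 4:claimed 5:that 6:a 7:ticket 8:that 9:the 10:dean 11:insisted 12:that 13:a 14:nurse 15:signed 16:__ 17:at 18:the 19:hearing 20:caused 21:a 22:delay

7

The gap at 16 is the object of "signed", inside a relative clause.
The relative pronoun is "that" (word 8); it is bound by the head noun immediately before it.
Its filler is the head noun "ticket", at word 7.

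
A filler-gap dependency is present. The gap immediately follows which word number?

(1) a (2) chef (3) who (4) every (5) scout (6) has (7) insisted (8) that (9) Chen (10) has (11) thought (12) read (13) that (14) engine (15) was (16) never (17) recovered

11

The displaced element is "a chef" (word 2).
It is linked across 2 clause boundaries (that → Ø).
It functions as the subject of "read", so the gap sits immediately after word 11 ("thought").
Base order: Every scout has insisted that Chen has thought that a chef read that engine.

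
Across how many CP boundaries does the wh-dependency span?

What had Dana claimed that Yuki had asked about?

1

"what" is extracted from the PP object of "asked".
Boundaries crossed, outermost first: [that] — 1 in total.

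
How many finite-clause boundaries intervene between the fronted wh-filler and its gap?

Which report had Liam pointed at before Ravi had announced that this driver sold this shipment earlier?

"which report" originates inside the matrix clause — no clause boundary is crossed.

0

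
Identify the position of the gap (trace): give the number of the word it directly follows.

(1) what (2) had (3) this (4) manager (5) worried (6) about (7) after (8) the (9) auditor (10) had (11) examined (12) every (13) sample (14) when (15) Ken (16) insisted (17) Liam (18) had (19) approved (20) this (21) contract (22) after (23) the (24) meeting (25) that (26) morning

6

The displaced element is "what" (word 1).
It functions as the object of the preposition "about" of "worried", so the gap sits immediately after word 6 ("about").
Base order: This manager had worried about what after the auditor had examined every sample when Ken insisted Liam had approved this contract after the meeting that morning.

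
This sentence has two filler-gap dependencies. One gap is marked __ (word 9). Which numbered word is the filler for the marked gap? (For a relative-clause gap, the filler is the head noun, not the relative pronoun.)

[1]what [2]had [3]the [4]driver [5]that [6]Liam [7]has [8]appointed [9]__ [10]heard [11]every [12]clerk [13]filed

The marked gap is inside the relative clause, the direct object of "appointed".
Its filler is the head noun "driver" (via "that"), at word 4.
(The other dependency links word 1 to a gap after word 13.)

4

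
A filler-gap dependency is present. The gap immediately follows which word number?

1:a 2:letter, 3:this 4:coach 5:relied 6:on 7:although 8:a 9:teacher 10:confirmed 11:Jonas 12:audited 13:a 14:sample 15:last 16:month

The displaced element is "a letter" (word 2).
It functions as the object of the preposition "on" of "relied", so the gap sits immediately after word 6 ("on").
Base order: This coach relied on a letter although a teacher confirmed Jonas audited a sample last month.

6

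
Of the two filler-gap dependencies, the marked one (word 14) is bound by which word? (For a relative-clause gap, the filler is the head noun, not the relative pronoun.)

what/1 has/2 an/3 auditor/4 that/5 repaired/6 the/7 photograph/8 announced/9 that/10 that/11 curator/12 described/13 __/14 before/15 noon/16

1

The marked gap is the direct object of "described".
Its filler is the fronted wh-phrase "what", at word 1.
(The other dependency links word 4 to a gap after word 5.)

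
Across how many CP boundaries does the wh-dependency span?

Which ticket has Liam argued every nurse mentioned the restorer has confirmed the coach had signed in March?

"which ticket" is extracted from the object of "signed".
Boundaries crossed, outermost first: [Ø], [Ø], [Ø] — 3 in total.

3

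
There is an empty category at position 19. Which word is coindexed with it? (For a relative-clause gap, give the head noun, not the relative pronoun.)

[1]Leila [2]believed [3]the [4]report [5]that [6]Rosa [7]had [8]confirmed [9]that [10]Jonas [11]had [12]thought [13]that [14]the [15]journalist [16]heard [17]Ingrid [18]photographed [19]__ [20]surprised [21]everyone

The gap at 19 is the object of "photographed", inside a relative clause.
The relative pronoun is "that" (word 5); it is bound by the head noun immediately before it.
Its filler is the head noun "report", at word 4.

4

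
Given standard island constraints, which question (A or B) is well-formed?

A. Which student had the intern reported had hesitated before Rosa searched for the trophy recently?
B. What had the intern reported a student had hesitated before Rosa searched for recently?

A

In B, the wh-phrase is extracted from inside an adjunct island (introduced by "before"), which blocks movement.
In A, the extraction path crosses only that-complement boundaries, which are transparent.
So A is grammatical.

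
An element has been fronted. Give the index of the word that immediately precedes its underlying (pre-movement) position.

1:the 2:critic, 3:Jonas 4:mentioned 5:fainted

4

The displaced element is "the critic" (word 2).
It is linked across 1 clause boundary (Ø).
It functions as the subject of "fainted", so the gap sits immediately after word 4 ("mentioned").
Base order: Jonas mentioned the critic fainted.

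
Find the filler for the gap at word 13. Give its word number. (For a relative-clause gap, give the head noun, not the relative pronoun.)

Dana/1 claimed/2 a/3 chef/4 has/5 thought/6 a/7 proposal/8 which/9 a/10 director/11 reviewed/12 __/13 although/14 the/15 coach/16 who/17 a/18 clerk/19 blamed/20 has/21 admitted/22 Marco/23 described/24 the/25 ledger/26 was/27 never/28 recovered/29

The gap at 13 is the object of "reviewed", inside a relative clause.
The relative pronoun is "which" (word 9); it is bound by the head noun immediately before it.
Its filler is the head noun "proposal", at word 8.

8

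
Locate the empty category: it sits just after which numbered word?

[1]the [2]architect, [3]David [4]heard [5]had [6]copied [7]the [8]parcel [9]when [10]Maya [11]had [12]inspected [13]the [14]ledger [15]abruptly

The displaced element is "the architect" (word 2).
It is linked across 1 clause boundary (Ø).
It functions as the subject of "copied", so the gap sits immediately after word 4 ("heard").
Base order: David heard the architect had copied the parcel when Maya had inspected the ledger abruptly.

4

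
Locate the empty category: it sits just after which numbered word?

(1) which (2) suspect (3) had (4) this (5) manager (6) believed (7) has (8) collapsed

The displaced element is "which suspect" (word 2).
It is linked across 1 clause boundary (Ø).
It functions as the subject of "collapsed", so the gap sits immediately after word 6 ("believed").
Base order: This manager had believed that which suspect has collapsed.

6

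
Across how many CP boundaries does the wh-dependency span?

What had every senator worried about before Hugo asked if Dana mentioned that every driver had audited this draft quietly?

"what" originates inside the matrix clause — no clause boundary is crossed.

0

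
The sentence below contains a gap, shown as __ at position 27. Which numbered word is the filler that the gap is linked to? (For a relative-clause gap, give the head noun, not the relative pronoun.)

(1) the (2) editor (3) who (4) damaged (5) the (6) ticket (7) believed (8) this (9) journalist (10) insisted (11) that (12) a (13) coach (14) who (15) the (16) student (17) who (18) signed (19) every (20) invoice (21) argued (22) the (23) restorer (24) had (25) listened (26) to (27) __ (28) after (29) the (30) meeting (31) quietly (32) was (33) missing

13

The gap at 27 is the prepositional object of "listened", inside a relative clause.
The relative pronoun is "who" (word 14); it is bound by the head noun immediately before it.
Its filler is the head noun "coach", at word 13.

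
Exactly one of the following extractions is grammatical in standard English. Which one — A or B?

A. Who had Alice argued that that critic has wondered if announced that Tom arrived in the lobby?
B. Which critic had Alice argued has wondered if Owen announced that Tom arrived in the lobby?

B

In A, the wh-phrase is extracted from inside a wh-island (introduced by "if"), which blocks movement.
In B, the extraction path crosses only that-complement boundaries, which are transparent.
So B is grammatical.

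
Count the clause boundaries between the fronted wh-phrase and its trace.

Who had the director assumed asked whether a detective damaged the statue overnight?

1

"who" is extracted from the subject of "asked".
Boundaries crossed, outermost first: [Ø] — 1 in total.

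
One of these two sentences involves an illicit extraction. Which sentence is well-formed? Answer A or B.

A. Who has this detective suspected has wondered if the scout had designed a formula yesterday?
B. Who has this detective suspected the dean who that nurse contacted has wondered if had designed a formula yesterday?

A

In B, the wh-phrase is extracted from inside a wh-island (introduced by "if"), which blocks movement.
In A, the extraction path crosses only that-complement boundaries, which are transparent.
So A is grammatical.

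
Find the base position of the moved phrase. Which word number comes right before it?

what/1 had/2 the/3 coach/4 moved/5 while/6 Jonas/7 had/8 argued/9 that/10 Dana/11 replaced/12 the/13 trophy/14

The displaced element is "what" (word 1).
It functions as the direct object of "moved", so the gap sits immediately after word 5 ("moved").
Base order: The coach had moved what while Jonas had argued that Dana replaced the trophy.

5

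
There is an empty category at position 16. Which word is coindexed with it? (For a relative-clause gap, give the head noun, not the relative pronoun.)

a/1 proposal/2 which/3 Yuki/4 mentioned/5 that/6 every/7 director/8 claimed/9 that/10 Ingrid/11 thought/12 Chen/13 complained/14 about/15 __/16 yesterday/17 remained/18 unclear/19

The gap at 16 is the prepositional object of "complained", inside a relative clause.
The relative pronoun is "which" (word 3); it is bound by the head noun immediately before it.
Its filler is the head noun "proposal", at word 2.

2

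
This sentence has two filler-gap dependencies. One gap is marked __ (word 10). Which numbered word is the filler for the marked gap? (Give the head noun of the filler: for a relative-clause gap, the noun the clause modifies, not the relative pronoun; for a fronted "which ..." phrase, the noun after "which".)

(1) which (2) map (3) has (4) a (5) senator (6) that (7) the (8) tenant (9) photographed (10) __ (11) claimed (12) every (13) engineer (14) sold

5

The marked gap is inside the relative clause, the direct object of "photographed".
Its filler is the head noun "senator" (via "that"), at word 5.
(The other dependency links word 2 to a gap after word 14.)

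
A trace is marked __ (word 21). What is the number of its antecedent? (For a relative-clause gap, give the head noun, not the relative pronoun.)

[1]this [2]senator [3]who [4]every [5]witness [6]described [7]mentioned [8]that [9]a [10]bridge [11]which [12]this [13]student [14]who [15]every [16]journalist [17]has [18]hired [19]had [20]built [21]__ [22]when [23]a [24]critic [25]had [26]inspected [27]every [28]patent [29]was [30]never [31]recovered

10

The gap at 21 is the object of "built", inside a relative clause.
The relative pronoun is "which" (word 11); it is bound by the head noun immediately before it.
Its filler is the head noun "bridge", at word 10.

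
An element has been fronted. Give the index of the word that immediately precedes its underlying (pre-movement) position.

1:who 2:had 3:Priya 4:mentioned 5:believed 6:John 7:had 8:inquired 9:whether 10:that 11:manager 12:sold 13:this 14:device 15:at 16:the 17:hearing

The displaced element is "who" (word 1).
It is linked across 1 clause boundary (Ø).
It functions as the subject of "believed", so the gap sits immediately after word 4 ("mentioned").
Base order: Priya had mentioned that who believed John had inquired whether that manager sold this device at the hearing.

4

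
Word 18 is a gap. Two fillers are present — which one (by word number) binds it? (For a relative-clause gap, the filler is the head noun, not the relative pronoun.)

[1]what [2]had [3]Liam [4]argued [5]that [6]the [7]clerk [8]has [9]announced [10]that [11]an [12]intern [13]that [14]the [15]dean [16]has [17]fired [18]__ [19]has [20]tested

12

The marked gap is inside the relative clause, the direct object of "fired".
Its filler is the head noun "intern" (via "that"), at word 12.
(The other dependency links word 1 to a gap after word 20.)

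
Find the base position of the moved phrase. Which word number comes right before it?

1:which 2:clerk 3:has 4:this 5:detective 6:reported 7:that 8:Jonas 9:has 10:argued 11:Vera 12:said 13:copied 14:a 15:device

The displaced element is "which clerk" (word 2).
It is linked across 3 clause boundaries (that → Ø → Ø).
It functions as the subject of "copied", so the gap sits immediately after word 12 ("said").
Base order: This detective has reported that Jonas has argued Vera said that which clerk copied a device.

12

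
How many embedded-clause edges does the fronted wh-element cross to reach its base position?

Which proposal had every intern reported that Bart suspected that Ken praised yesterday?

"which proposal" is extracted from the object of "praised".
Boundaries crossed, outermost first: [that], [that] — 2 in total.

2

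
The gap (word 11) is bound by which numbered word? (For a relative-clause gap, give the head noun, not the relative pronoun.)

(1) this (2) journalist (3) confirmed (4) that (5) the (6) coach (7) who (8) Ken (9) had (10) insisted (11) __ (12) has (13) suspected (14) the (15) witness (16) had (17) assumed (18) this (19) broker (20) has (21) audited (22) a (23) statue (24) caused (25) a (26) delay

6

The gap at 11 is the subject of "suspected", inside a relative clause.
The relative pronoun is "who" (word 7); it is bound by the head noun immediately before it.
Its filler is the head noun "coach", at word 6.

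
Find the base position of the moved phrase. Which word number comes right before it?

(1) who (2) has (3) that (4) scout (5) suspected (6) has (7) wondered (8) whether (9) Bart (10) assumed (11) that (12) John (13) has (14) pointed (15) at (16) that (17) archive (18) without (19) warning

5

The displaced element is "who" (word 1).
It is linked across 1 clause boundary (Ø).
It functions as the subject of "wondered", so the gap sits immediately after word 5 ("suspected").
Base order: That scout has suspected that who has wondered whether Bart assumed that John has pointed at that archive without warning.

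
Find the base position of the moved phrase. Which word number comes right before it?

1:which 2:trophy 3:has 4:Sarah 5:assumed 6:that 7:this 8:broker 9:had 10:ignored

10

The displaced element is "which trophy" (word 2).
It is linked across 1 clause boundary (that).
It functions as the direct object of "ignored", so the gap sits immediately after word 10 ("ignored").
Base order: Sarah has assumed that this broker had ignored which trophy.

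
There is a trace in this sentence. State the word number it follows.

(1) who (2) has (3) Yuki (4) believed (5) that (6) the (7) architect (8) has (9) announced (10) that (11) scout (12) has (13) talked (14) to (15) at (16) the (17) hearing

14

The displaced element is "who" (word 1).
It is linked across 2 clause boundaries (that → Ø).
It functions as the object of the preposition "to" of "talked", so the gap sits immediately after word 14 ("to").
Base order: Yuki has believed that the architect has announced that scout has talked to who at the hearing.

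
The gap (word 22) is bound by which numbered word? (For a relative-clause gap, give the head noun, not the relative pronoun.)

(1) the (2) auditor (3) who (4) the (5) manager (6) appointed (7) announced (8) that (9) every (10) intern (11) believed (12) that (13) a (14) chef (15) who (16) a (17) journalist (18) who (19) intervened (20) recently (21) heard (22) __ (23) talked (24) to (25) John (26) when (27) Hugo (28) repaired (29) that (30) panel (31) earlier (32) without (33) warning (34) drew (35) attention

The gap at 22 is the subject of "talked", inside a relative clause.
The relative pronoun is "who" (word 15); it is bound by the head noun immediately before it.
Its filler is the head noun "chef", at word 14.

14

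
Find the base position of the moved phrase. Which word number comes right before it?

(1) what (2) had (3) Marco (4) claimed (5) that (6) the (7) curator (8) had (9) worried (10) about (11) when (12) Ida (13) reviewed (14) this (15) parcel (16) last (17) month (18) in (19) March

10

The displaced element is "what" (word 1).
It is linked across 1 clause boundary (that).
It functions as the object of the preposition "about" of "worried", so the gap sits immediately after word 10 ("about").
Base order: Marco had claimed that the curator had worried about what when Ida reviewed this parcel last month in March.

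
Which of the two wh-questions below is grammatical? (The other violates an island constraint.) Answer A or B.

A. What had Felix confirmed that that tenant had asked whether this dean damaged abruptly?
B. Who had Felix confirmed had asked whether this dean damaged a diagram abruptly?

B

In A, the wh-phrase is extracted from inside a wh-island (introduced by "whether"), which blocks movement.
In B, the extraction path crosses only that-complement boundaries, which are transparent.
So B is grammatical.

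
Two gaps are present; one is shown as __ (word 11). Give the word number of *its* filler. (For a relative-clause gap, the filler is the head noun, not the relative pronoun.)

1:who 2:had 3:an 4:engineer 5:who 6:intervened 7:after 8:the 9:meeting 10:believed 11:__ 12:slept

1

The marked gap is the subject of "slept".
Its filler is the fronted wh-phrase "who", at word 1.
(The other dependency links word 4 to a gap after word 5.)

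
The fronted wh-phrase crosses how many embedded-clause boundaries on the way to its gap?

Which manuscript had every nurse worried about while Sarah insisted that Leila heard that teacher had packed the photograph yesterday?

0

"which manuscript" originates inside the matrix clause — no clause boundary is crossed.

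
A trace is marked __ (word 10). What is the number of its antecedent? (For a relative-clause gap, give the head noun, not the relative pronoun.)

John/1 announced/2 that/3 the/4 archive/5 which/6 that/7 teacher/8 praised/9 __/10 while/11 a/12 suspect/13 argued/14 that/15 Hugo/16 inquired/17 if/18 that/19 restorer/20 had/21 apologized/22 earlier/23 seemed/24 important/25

5

The gap at 10 is the object of "praised", inside a relative clause.
The relative pronoun is "which" (word 6); it is bound by the head noun immediately before it.
Its filler is the head noun "archive", at word 5.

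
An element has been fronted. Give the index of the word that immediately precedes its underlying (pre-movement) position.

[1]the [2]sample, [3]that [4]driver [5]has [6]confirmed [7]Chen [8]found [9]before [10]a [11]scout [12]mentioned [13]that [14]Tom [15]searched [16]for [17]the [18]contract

8

The displaced element is "the sample" (word 2).
It is linked across 1 clause boundary (Ø).
It functions as the direct object of "found", so the gap sits immediately after word 8 ("found").
Base order: That driver has confirmed Chen found the sample before a scout mentioned that Tom searched for the contract.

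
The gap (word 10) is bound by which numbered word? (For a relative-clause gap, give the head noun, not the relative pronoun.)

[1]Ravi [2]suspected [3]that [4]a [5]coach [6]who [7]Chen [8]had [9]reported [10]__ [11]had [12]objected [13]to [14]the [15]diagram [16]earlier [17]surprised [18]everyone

5

The gap at 10 is the subject of "objected", inside a relative clause.
The relative pronoun is "who" (word 6); it is bound by the head noun immediately before it.
Its filler is the head noun "coach", at word 5.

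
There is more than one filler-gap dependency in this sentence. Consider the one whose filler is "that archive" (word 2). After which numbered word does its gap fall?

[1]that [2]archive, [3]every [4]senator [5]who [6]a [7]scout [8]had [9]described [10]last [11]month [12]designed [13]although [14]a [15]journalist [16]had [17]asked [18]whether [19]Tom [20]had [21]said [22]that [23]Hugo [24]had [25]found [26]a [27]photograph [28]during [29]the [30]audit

The displaced element is "that archive" (word 2).
It functions as the direct object of "designed", so the gap sits immediately after word 12 ("designed").
Base order: Every senator who a scout had described last month designed that archive although a journalist had asked whether Tom had said that Hugo had found a photograph during the audit.

12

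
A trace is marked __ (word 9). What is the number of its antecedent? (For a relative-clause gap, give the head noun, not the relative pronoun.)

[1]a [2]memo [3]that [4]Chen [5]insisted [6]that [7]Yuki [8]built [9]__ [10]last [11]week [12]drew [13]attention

2

The gap at 9 is the object of "built", inside a relative clause.
The relative pronoun is "that" (word 3); it is bound by the head noun immediately before it.
Its filler is the head noun "memo", at word 2.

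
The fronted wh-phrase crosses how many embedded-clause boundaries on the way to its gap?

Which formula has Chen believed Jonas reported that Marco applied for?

2

"which formula" is extracted from the PP object of "applied".
Boundaries crossed, outermost first: [Ø], [that] — 2 in total.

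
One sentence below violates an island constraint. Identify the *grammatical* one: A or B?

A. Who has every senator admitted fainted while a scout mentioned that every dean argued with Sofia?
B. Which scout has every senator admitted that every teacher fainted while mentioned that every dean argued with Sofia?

In B, the wh-phrase is extracted from inside an adjunct island (introduced by "while"), which blocks movement.
In A, the extraction path crosses only that-complement boundaries, which are transparent.
So A is grammatical.

A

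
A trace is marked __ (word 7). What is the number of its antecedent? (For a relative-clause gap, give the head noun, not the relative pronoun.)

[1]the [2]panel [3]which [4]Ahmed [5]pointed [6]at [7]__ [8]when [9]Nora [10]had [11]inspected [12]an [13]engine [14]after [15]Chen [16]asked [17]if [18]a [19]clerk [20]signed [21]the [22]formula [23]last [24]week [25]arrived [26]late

2

The gap at 7 is the prepositional object of "pointed", inside a relative clause.
The relative pronoun is "which" (word 3); it is bound by the head noun immediately before it.
Its filler is the head noun "panel", at word 2.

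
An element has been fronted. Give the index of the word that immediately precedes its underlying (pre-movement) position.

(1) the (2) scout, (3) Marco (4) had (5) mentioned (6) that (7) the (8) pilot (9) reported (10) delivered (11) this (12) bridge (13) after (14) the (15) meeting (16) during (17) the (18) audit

The displaced element is "the scout" (word 2).
It is linked across 2 clause boundaries (that → Ø).
It functions as the subject of "delivered", so the gap sits immediately after word 9 ("reported").
Base order: Marco had mentioned that the pilot reported that the scout delivered this bridge after the meeting during the audit.

9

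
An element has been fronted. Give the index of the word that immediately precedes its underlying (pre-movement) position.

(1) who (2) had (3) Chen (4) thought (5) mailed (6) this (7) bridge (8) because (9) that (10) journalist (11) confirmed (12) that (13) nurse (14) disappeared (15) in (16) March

4

The displaced element is "who" (word 1).
It is linked across 1 clause boundary (Ø).
It functions as the subject of "mailed", so the gap sits immediately after word 4 ("thought").
Base order: Chen had thought that who mailed this bridge because that journalist confirmed that nurse disappeared in March.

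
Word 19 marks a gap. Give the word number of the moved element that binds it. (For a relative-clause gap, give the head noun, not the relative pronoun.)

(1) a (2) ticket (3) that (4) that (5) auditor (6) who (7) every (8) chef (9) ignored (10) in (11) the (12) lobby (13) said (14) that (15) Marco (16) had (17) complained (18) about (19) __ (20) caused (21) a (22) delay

The gap at 19 is the prepositional object of "complained", inside a relative clause.
The relative pronoun is "that" (word 3); it is bound by the head noun immediately before it.
Its filler is the head noun "ticket", at word 2.

2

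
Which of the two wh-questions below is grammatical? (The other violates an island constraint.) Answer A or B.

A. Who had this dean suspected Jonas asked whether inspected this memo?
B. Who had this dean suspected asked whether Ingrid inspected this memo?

B

In A, the wh-phrase is extracted from inside a wh-island (introduced by "whether"), which blocks movement.
In B, the extraction path crosses only that-complement boundaries, which are transparent.
So B is grammatical.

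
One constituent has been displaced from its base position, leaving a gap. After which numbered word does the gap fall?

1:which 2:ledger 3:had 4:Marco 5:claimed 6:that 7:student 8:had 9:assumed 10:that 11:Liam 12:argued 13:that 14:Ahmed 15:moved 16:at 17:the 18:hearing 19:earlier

15

The displaced element is "which ledger" (word 2).
It is linked across 3 clause boundaries (Ø → that → that).
It functions as the direct object of "moved", so the gap sits immediately after word 15 ("moved").
Base order: Marco had claimed that student had assumed that Liam argued that Ahmed moved which ledger at the hearing earlier.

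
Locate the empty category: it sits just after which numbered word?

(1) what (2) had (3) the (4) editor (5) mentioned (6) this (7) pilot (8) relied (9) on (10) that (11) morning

9

The displaced element is "what" (word 1).
It is linked across 1 clause boundary (Ø).
It functions as the object of the preposition "on" of "relied", so the gap sits immediately after word 9 ("on").
Base order: The editor had mentioned this pilot relied on what that morning.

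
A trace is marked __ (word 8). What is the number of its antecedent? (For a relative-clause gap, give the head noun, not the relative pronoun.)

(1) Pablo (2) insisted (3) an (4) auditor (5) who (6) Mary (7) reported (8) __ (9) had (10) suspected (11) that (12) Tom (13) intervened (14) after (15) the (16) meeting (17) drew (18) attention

The gap at 8 is the subject of "suspected", inside a relative clause.
The relative pronoun is "who" (word 5); it is bound by the head noun immediately before it.
Its filler is the head noun "auditor", at word 4.

4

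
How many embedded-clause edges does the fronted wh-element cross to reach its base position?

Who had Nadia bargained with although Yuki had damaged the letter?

"who" originates inside the matrix clause — no clause boundary is crossed.

0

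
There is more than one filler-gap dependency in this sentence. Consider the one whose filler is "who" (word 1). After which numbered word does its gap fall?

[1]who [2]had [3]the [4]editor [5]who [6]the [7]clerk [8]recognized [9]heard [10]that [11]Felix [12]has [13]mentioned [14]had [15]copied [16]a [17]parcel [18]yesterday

13

The displaced element is "who" (word 1).
It is linked across 2 clause boundaries (that → Ø).
It functions as the subject of "copied", so the gap sits immediately after word 13 ("mentioned").
Base order: The editor who the clerk recognized had heard that Felix has mentioned that who had copied a parcel yesterday.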